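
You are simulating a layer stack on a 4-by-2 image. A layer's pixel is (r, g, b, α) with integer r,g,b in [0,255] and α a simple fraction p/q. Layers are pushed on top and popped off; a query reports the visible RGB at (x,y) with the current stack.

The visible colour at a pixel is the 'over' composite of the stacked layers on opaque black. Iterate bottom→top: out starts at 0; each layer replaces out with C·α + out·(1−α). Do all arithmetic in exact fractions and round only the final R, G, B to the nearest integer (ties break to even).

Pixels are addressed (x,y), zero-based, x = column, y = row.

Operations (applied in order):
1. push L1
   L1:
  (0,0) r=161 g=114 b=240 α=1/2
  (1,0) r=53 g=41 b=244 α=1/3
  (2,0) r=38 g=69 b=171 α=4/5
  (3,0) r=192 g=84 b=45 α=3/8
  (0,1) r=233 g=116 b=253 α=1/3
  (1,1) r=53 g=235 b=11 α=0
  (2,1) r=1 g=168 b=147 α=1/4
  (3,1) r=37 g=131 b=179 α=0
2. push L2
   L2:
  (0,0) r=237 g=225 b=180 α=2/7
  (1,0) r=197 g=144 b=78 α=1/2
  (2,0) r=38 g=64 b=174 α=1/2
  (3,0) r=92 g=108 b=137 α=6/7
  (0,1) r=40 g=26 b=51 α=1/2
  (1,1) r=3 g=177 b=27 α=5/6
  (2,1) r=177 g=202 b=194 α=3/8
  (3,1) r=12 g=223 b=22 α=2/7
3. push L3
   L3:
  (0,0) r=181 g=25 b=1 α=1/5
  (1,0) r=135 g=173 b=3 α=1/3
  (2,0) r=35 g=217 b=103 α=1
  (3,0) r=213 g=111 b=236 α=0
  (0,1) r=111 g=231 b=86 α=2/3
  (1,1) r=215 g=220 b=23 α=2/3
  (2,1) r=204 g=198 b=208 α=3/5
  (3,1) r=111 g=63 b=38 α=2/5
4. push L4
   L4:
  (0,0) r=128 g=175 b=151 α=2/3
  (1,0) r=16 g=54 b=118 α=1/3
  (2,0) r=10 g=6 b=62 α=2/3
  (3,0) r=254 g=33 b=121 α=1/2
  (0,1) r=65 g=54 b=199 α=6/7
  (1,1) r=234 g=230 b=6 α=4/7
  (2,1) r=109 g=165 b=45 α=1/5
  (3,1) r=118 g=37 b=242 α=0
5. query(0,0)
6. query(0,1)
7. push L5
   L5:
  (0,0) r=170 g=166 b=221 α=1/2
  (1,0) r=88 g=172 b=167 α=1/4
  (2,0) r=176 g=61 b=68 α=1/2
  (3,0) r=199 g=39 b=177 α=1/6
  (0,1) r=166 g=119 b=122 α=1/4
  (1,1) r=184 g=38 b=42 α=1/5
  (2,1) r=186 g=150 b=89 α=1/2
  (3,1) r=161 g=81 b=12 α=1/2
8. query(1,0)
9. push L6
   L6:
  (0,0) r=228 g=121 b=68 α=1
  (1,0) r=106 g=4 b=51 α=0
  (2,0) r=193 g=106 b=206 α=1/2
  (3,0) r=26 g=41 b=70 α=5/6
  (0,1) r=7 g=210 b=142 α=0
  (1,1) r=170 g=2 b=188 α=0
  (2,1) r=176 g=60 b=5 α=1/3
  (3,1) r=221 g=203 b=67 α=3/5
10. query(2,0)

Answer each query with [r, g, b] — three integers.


query (0,0) [L1,L2,L3,L4] — begin 0,0,0
after L1 α=1/2: [161/2, 57, 120]
after L2 α=2/7: [1753/14, 105, 960/7]
after L3 α=1/5: [4773/35, 89, 3847/35]
after L4 α=2/3: [13733/105, 439/3, 14417/105]
rounded: [131, 146, 137]

at x=0,y=1 over L1,L2,L3,L4:
L1 α=1/3: [233/3, 116/3, 253/3]
L2 α=1/2: [353/6, 97/3, 203/3]
L3 α=2/3: [1685/18, 1483/9, 719/9]
L4 α=6/7: [8705/126, 4399/63, 11465/63]
rounded: [69, 70, 182]

query (1,0) [L1,L2,L3,L4,L5] — begin 0,0,0
after L1 α=1/3: [53/3, 41/3, 244/3]
after L2 α=1/2: [322/3, 473/6, 239/3]
after L3 α=1/3: [1049/9, 992/9, 487/9]
after L4 α=1/3: [2242/27, 2470/27, 2036/27]
after L5 α=1/4: [1517/18, 2009/18, 3539/36]
→ [84, 112, 98]

query (2,0) [L1,L2,L3,L4,L5,L6] — begin 0,0,0
+L1 (α=4/5) → [152/5, 276/5, 684/5]
+L2 (α=1/2) → [171/5, 298/5, 777/5]
+L3 (α=1) → [35, 217, 103]
+L4 (α=2/3) → [55/3, 229/3, 227/3]
+L5 (α=1/2) → [583/6, 206/3, 431/6]
+L6 (α=1/2) → [1741/12, 262/3, 1667/12]
= [145, 87, 139]


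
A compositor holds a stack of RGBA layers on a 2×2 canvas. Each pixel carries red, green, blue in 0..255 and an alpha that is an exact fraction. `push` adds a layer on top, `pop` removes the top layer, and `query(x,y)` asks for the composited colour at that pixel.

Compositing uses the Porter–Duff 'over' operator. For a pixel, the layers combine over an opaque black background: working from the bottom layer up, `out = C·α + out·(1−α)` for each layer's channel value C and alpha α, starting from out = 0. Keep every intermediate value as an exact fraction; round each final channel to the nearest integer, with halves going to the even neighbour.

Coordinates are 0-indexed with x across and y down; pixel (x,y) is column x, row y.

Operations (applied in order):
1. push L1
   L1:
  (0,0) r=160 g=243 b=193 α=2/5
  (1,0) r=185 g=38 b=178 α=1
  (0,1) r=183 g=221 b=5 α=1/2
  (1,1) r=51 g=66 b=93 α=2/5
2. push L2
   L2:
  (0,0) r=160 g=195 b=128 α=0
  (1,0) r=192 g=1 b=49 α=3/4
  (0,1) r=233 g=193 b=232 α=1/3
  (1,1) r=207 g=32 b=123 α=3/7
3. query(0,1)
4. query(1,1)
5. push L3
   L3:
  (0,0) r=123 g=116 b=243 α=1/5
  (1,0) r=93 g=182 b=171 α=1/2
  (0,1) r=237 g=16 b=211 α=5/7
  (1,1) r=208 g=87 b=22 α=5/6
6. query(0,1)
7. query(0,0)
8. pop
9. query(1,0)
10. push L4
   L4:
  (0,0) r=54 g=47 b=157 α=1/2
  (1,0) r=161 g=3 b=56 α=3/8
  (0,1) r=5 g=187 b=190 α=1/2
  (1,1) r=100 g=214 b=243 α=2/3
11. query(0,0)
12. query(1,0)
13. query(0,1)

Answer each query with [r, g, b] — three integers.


query (0,1) [L1,L2] — begin 0,0,0
+L1 (α=1/2) → [183/2, 221/2, 5/2]
+L2 (α=1/3) → [416/3, 138, 79]
→ [139, 138, 79]

(1,1) stack=L1,L2; from [0,0,0]:
after L1 α=2/5: [102/5, 132/5, 186/5]
after L2 α=3/7: [3513/35, 144/5, 2589/35]
→ [100, 29, 74]

at x=0,y=1 over L1,L2,L3:
L1 α=1/2: [183/2, 221/2, 5/2]
L2 α=1/3: [416/3, 138, 79]
L3 α=5/7: [4387/21, 356/7, 1213/7]
rounded: [209, 51, 173]

query (0,0) [L1,L2,L3] — begin 0,0,0
+L1 (α=2/5) → [64, 486/5, 386/5]
+L2 (α=0) → [64, 486/5, 386/5]
+L3 (α=1/5) → [379/5, 2524/25, 2759/25]
= [76, 101, 110]

(1,0) stack=L1,L2; from [0,0,0]:
L1 α=1: [185, 38, 178]
L2 α=3/4: [761/4, 41/4, 325/4]
→ [190, 10, 81]

(0,0) stack=L1,L2,L4; from [0,0,0]:
L1 α=2/5: [64, 486/5, 386/5]
L2 α=0: [64, 486/5, 386/5]
L4 α=1/2: [59, 721/10, 1171/10]
= [59, 72, 117]

query (1,0) [L1,L2,L4] — begin 0,0,0
after L1 α=1: [185, 38, 178]
after L2 α=3/4: [761/4, 41/4, 325/4]
after L4 α=3/8: [5737/32, 241/32, 2297/32]
= [179, 8, 72]

query (0,1) [L1,L2,L4] — begin 0,0,0
after L1 α=1/2: [183/2, 221/2, 5/2]
after L2 α=1/3: [416/3, 138, 79]
after L4 α=1/2: [431/6, 325/2, 269/2]
= [72, 162, 134]


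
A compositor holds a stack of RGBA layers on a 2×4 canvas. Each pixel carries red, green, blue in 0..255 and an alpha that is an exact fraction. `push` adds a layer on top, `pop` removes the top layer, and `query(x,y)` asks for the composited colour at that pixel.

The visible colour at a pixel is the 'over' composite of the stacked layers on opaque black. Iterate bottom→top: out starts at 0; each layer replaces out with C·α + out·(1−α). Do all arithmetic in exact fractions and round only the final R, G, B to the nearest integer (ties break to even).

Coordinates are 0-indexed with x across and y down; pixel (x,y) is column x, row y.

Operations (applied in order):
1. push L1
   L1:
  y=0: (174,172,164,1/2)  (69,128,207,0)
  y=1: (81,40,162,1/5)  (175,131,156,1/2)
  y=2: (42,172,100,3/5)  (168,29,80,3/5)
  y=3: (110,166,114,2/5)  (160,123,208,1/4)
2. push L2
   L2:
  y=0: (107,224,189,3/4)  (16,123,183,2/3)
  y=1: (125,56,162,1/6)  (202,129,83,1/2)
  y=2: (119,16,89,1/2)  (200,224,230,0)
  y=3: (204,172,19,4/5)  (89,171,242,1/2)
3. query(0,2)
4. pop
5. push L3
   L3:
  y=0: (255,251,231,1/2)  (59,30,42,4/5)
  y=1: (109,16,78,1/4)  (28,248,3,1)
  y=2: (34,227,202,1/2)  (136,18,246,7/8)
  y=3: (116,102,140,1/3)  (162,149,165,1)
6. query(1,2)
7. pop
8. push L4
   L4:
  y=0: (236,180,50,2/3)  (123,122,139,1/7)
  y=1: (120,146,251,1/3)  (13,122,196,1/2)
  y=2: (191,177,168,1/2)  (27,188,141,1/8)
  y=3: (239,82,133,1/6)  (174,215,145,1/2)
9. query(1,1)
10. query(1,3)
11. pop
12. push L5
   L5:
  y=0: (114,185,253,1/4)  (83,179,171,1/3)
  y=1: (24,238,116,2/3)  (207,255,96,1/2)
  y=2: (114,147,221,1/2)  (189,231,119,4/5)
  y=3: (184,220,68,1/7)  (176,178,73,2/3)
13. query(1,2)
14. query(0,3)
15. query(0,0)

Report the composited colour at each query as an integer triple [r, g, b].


at x=0,y=2 over L1,L2:
L1 α=3/5: [126/5, 516/5, 60]
L2 α=1/2: [721/10, 298/5, 149/2]
rounded: [72, 60, 74]

(1,2) stack=L1,L3; from [0,0,0]:
after L1 α=3/5: [504/5, 87/5, 48]
after L3 α=7/8: [658/5, 717/40, 885/4]
= [132, 18, 221]

at x=1,y=1 over L1,L4:
after L1 α=1/2: [175/2, 131/2, 78]
after L4 α=1/2: [201/4, 375/4, 137]
= [50, 94, 137]

query (1,3) [L1,L4] — begin 0,0,0
L1 α=1/4: [40, 123/4, 52]
L4 α=1/2: [107, 983/8, 197/2]
rounded: [107, 123, 98]

query (1,2) [L1,L5] — begin 0,0,0
L1 α=3/5: [504/5, 87/5, 48]
L5 α=4/5: [4284/25, 4707/25, 524/5]
rounded: [171, 188, 105]

at x=0,y=3 over L1,L5:
+L1 (α=2/5) → [44, 332/5, 228/5]
+L5 (α=1/7) → [64, 3092/35, 244/5]
= [64, 88, 49]

(0,0) stack=L1,L5; from [0,0,0]:
L1 α=1/2: [87, 86, 82]
L5 α=1/4: [375/4, 443/4, 499/4]
→ [94, 111, 125]


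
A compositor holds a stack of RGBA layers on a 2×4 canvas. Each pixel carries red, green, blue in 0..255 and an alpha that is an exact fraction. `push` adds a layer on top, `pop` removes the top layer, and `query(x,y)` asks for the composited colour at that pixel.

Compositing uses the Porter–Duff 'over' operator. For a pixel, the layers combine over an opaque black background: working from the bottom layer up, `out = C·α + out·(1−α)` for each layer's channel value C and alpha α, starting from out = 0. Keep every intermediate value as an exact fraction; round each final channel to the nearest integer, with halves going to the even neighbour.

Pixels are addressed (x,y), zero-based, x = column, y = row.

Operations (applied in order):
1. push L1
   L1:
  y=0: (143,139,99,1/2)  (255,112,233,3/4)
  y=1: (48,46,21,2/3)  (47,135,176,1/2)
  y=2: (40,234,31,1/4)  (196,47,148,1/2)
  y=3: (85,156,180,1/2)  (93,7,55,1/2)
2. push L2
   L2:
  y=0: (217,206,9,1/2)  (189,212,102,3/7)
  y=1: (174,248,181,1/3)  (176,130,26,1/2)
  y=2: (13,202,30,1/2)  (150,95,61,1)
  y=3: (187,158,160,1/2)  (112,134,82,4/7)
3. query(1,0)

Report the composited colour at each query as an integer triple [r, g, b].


query (1,0) [L1,L2] — begin 0,0,0
L1 α=3/4: [765/4, 84, 699/4]
L2 α=3/7: [1332/7, 972/7, 1005/7]
→ [190, 139, 144]


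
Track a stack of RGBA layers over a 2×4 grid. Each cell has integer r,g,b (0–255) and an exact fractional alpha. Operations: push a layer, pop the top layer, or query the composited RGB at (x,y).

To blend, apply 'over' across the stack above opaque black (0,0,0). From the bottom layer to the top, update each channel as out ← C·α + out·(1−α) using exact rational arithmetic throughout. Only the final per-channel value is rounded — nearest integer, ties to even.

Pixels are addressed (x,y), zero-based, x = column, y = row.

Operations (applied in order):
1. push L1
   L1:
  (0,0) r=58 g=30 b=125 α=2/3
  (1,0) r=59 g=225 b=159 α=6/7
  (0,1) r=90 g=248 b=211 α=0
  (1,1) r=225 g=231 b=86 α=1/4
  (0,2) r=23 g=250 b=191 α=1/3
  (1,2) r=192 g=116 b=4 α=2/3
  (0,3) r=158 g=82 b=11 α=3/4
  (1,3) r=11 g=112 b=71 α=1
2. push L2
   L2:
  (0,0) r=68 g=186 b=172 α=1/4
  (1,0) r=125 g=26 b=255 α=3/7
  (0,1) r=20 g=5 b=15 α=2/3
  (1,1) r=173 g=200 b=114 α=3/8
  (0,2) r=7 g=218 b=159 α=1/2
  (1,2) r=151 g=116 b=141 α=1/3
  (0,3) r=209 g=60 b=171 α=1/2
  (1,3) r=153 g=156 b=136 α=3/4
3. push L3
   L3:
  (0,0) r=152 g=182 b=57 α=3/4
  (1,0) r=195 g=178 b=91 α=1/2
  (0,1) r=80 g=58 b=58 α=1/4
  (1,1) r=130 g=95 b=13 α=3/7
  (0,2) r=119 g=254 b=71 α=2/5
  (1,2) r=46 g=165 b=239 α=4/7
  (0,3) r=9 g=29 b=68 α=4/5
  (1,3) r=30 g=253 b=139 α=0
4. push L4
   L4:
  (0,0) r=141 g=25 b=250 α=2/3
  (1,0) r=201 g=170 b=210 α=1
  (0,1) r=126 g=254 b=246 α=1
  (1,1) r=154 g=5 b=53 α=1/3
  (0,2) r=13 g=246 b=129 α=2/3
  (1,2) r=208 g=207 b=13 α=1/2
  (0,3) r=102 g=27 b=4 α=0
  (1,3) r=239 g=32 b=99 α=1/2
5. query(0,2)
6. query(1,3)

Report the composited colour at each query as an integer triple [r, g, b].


(0,2) stack=L1,L2,L3,L4; from [0,0,0]:
+L1 (α=1/3) → [23/3, 250/3, 191/3]
+L2 (α=1/2) → [22/3, 452/3, 334/3]
+L3 (α=2/5) → [52, 192, 476/5]
+L4 (α=2/3) → [26, 228, 1766/15]
= [26, 228, 118]

at x=1,y=3 over L1,L2,L3,L4:
after L1 α=1: [11, 112, 71]
after L2 α=3/4: [235/2, 145, 479/4]
after L3 α=0: [235/2, 145, 479/4]
after L4 α=1/2: [713/4, 177/2, 875/8]
rounded: [178, 88, 109]


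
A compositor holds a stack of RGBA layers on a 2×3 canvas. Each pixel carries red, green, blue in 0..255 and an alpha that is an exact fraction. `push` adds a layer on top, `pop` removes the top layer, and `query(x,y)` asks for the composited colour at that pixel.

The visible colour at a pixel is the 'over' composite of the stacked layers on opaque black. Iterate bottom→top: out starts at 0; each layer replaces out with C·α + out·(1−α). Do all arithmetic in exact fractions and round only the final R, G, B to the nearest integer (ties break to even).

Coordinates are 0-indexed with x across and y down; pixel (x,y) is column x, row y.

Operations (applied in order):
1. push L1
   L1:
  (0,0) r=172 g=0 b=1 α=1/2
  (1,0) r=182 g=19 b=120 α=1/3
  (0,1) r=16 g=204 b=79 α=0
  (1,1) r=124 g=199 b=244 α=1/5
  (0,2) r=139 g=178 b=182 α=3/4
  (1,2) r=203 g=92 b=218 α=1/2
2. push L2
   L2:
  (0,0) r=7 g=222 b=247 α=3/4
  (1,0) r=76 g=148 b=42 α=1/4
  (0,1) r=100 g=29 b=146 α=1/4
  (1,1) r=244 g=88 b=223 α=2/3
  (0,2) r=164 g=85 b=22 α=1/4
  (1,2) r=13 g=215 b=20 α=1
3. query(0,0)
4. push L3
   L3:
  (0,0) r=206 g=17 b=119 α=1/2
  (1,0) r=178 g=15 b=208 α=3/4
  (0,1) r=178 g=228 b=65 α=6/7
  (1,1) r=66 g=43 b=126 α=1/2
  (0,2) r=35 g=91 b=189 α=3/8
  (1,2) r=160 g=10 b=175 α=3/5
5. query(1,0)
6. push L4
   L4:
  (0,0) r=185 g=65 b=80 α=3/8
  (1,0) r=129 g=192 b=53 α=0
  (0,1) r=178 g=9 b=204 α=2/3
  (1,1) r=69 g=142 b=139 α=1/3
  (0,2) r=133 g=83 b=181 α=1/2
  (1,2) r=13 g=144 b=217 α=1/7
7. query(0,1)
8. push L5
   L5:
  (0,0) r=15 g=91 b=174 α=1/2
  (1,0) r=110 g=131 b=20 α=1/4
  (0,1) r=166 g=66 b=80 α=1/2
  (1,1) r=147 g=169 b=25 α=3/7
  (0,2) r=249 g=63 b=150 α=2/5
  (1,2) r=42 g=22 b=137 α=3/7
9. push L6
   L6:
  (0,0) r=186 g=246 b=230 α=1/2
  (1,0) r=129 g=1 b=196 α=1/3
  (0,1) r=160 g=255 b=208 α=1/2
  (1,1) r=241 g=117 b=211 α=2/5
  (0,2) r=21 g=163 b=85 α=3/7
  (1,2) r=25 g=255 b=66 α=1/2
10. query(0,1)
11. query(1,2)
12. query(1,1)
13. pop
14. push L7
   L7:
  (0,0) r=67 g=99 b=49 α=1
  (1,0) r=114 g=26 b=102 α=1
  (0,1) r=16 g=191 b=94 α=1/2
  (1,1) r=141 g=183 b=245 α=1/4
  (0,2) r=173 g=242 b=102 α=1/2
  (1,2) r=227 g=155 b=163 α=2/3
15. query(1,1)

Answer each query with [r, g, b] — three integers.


(0,0) stack=L1,L2; from [0,0,0]:
L1 α=1/2: [86, 0, 1/2]
L2 α=3/4: [107/4, 333/2, 1483/8]
rounded: [27, 166, 185]

at x=1,y=0 over L1,L2,L3:
+L1 (α=1/3) → [182/3, 19/3, 40]
+L2 (α=1/4) → [129/2, 167/4, 81/2]
+L3 (α=3/4) → [1197/8, 347/16, 1329/8]
→ [150, 22, 166]

query (0,1) [L1,L2,L3,L4] — begin 0,0,0
after L1 α=0: [0, 0, 0]
after L2 α=1/4: [25, 29/4, 73/2]
after L3 α=6/7: [1093/7, 5501/28, 853/14]
after L4 α=2/3: [1195/7, 6005/84, 6565/42]
→ [171, 71, 156]

query (0,1) [L1,L2,L3,L4,L5,L6] — begin 0,0,0
+L1 (α=0) → [0, 0, 0]
+L2 (α=1/4) → [25, 29/4, 73/2]
+L3 (α=6/7) → [1093/7, 5501/28, 853/14]
+L4 (α=2/3) → [1195/7, 6005/84, 6565/42]
+L5 (α=1/2) → [2357/14, 11549/168, 9925/84]
+L6 (α=1/2) → [4597/28, 54389/336, 27397/168]
rounded: [164, 162, 163]

query (1,2) [L1,L2,L3,L4,L5,L6] — begin 0,0,0
L1 α=1/2: [203/2, 46, 109]
L2 α=1: [13, 215, 20]
L3 α=3/5: [506/5, 92, 113]
L4 α=1/7: [443/5, 696/7, 895/7]
L5 α=3/7: [2402/35, 3246/49, 6457/49]
L6 α=1/2: [3277/70, 15741/98, 9691/98]
rounded: [47, 161, 99]

at x=1,y=1 over L1,L2,L3,L4,L5,L6:
after L1 α=1/5: [124/5, 199/5, 244/5]
after L2 α=2/3: [2564/15, 1079/15, 2474/15]
after L3 α=1/2: [1777/15, 862/15, 2182/15]
after L4 α=1/3: [4589/45, 3854/45, 6449/45]
after L5 α=3/7: [38201/315, 38231/315, 29171/315]
after L6 α=2/5: [88811/525, 62801/525, 73481/525]
rounded: [169, 120, 140]

(1,1) stack=L1,L2,L3,L4,L5,L7; from [0,0,0]:
L1 α=1/5: [124/5, 199/5, 244/5]
L2 α=2/3: [2564/15, 1079/15, 2474/15]
L3 α=1/2: [1777/15, 862/15, 2182/15]
L4 α=1/3: [4589/45, 3854/45, 6449/45]
L5 α=3/7: [38201/315, 38231/315, 29171/315]
L7 α=1/4: [26503/210, 28723/210, 13724/105]
= [126, 137, 131]


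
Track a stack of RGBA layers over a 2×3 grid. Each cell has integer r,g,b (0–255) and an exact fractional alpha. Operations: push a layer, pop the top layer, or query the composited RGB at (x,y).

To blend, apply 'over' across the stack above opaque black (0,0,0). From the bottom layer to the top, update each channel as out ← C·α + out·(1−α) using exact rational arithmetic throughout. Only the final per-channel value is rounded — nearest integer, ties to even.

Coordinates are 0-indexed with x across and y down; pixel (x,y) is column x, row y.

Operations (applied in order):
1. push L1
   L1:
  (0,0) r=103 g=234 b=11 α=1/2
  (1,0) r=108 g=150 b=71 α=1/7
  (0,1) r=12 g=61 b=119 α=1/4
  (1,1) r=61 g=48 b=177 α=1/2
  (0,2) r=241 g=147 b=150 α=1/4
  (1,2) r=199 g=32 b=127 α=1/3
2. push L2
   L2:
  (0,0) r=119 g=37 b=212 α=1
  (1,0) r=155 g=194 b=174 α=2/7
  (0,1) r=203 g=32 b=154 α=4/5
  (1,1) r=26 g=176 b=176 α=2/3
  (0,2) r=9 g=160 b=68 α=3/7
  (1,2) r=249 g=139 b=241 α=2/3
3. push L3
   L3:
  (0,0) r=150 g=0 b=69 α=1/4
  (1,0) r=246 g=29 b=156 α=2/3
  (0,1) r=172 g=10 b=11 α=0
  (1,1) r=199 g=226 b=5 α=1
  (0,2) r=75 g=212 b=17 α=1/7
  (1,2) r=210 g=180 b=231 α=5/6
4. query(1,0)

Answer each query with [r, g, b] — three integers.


at x=1,y=0 over L1,L2,L3:
after L1 α=1/7: [108/7, 150/7, 71/7]
after L2 α=2/7: [2710/49, 3466/49, 2791/49]
after L3 α=2/3: [26818/147, 6308/147, 18079/147]
= [182, 43, 123]


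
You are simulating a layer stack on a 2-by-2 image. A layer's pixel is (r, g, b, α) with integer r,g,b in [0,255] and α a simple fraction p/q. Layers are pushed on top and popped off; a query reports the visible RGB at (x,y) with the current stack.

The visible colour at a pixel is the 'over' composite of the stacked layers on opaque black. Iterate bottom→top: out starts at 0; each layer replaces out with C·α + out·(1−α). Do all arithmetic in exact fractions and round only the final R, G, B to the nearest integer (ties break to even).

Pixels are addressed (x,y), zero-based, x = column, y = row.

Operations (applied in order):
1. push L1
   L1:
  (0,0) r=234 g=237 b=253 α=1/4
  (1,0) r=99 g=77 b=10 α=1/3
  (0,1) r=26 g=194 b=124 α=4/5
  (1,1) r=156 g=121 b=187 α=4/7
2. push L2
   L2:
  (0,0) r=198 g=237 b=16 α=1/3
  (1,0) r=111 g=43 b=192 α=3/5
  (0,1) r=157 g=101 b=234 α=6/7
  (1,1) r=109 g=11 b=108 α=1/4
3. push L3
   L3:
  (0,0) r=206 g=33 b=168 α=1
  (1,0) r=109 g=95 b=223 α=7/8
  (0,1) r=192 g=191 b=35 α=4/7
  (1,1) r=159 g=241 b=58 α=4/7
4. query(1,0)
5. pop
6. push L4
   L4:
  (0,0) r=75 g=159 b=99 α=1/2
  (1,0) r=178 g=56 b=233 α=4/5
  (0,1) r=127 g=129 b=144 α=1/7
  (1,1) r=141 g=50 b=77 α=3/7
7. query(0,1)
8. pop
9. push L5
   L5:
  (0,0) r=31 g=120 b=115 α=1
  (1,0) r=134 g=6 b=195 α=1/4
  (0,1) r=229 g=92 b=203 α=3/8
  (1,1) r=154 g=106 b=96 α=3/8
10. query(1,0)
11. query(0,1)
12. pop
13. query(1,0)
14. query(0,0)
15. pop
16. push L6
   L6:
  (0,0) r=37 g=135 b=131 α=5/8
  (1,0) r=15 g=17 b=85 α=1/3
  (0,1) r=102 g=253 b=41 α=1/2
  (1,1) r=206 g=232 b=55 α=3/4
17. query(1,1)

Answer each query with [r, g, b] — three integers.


query (1,0) [L1,L2,L3] — begin 0,0,0
after L1 α=1/3: [33, 77/3, 10/3]
after L2 α=3/5: [399/5, 541/15, 1748/15]
after L3 α=7/8: [2107/20, 2629/30, 25163/120]
rounded: [105, 88, 210]

at x=0,y=1 over L1,L2,L4:
L1 α=4/5: [104/5, 776/5, 496/5]
L2 α=6/7: [4814/35, 3806/35, 7516/35]
L4 α=1/7: [33329/245, 27351/245, 50136/245]
= [136, 112, 205]

(1,0) stack=L1,L2,L5; from [0,0,0]:
after L1 α=1/3: [33, 77/3, 10/3]
after L2 α=3/5: [399/5, 541/15, 1748/15]
after L5 α=1/4: [1867/20, 571/20, 2723/20]
→ [93, 29, 136]

query (0,1) [L1,L2,L5] — begin 0,0,0
+L1 (α=4/5) → [104/5, 776/5, 496/5]
+L2 (α=6/7) → [4814/35, 3806/35, 7516/35]
+L5 (α=3/8) → [9623/56, 2869/28, 11779/56]
= [172, 102, 210]

query (1,0) [L1,L2] — begin 0,0,0
after L1 α=1/3: [33, 77/3, 10/3]
after L2 α=3/5: [399/5, 541/15, 1748/15]
→ [80, 36, 117]

(0,0) stack=L1,L2; from [0,0,0]:
after L1 α=1/4: [117/2, 237/4, 253/4]
after L2 α=1/3: [105, 237/2, 95/2]
rounded: [105, 118, 48]

query (1,1) [L1,L6] — begin 0,0,0
+L1 (α=4/7) → [624/7, 484/7, 748/7]
+L6 (α=3/4) → [2475/14, 1339/7, 1903/28]
= [177, 191, 68]


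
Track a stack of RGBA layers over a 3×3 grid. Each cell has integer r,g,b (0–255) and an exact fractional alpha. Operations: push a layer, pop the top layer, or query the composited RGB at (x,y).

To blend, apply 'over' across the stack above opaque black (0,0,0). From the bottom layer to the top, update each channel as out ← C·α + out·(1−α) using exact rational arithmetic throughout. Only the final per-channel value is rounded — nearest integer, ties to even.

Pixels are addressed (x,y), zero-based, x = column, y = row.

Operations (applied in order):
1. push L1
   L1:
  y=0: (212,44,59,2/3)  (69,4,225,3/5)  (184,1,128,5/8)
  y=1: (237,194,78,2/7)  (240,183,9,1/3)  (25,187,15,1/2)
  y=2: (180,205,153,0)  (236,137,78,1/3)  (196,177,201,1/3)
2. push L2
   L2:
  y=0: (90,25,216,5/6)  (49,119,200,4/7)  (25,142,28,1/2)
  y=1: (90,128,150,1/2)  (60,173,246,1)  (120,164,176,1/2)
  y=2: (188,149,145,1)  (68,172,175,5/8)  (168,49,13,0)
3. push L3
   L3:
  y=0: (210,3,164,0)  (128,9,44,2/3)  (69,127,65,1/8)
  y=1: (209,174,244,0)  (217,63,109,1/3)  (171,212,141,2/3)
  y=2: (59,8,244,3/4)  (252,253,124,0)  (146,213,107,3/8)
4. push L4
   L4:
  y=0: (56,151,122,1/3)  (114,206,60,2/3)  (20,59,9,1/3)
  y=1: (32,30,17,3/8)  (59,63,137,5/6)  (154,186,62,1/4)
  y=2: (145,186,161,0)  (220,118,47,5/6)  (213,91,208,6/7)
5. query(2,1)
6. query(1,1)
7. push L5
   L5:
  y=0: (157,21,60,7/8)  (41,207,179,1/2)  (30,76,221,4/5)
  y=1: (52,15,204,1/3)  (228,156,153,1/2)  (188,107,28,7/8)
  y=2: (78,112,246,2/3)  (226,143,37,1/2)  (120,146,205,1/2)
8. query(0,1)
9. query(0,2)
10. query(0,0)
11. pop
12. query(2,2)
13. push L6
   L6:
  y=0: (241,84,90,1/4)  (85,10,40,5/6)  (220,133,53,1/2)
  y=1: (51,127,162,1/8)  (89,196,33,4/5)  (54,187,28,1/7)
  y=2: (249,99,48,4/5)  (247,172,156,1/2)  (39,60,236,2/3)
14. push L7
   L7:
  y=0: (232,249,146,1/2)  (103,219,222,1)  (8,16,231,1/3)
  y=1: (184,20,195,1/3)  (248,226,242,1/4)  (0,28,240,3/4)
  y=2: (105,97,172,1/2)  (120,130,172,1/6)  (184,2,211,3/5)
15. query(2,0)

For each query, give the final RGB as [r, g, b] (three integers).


at x=2,y=1 over L1,L2,L3,L4:
after L1 α=1/2: [25/2, 187/2, 15/2]
after L2 α=1/2: [265/4, 515/4, 367/4]
after L3 α=2/3: [1633/12, 737/4, 1495/12]
after L4 α=1/4: [2249/16, 2955/16, 1743/16]
= [141, 185, 109]

at x=1,y=1 over L1,L2,L3,L4:
+L1 (α=1/3) → [80, 61, 3]
+L2 (α=1) → [60, 173, 246]
+L3 (α=1/3) → [337/3, 409/3, 601/3]
+L4 (α=5/6) → [611/9, 677/9, 1328/9]
= [68, 75, 148]

(0,1) stack=L1,L2,L3,L4,L5; from [0,0,0]:
+L1 (α=2/7) → [474/7, 388/7, 156/7]
+L2 (α=1/2) → [552/7, 642/7, 603/7]
+L3 (α=0) → [552/7, 642/7, 603/7]
+L4 (α=3/8) → [429/7, 480/7, 843/14]
+L5 (α=1/3) → [1222/21, 355/7, 757/7]
→ [58, 51, 108]

query (0,2) [L1,L2,L3,L4,L5] — begin 0,0,0
+L1 (α=0) → [0, 0, 0]
+L2 (α=1) → [188, 149, 145]
+L3 (α=3/4) → [365/4, 173/4, 877/4]
+L4 (α=0) → [365/4, 173/4, 877/4]
+L5 (α=2/3) → [989/12, 1069/12, 2845/12]
→ [82, 89, 237]

(0,0) stack=L1,L2,L3,L4,L5; from [0,0,0]:
after L1 α=2/3: [424/3, 88/3, 118/3]
after L2 α=5/6: [887/9, 463/18, 1679/9]
after L3 α=0: [887/9, 463/18, 1679/9]
after L4 α=1/3: [2278/27, 1822/27, 4456/27]
after L5 α=7/8: [31951/216, 5791/216, 3949/54]
= [148, 27, 73]

at x=2,y=2 over L1,L2,L3,L4:
+L1 (α=1/3) → [196/3, 59, 67]
+L2 (α=0) → [196/3, 59, 67]
+L3 (α=3/8) → [1147/12, 467/4, 82]
+L4 (α=6/7) → [16483/84, 2651/28, 190]
rounded: [196, 95, 190]

(2,0) stack=L1,L2,L3,L4,L6,L7; from [0,0,0]:
L1 α=5/8: [115, 5/8, 80]
L2 α=1/2: [70, 1141/16, 54]
L3 α=1/8: [559/8, 10019/128, 443/8]
L4 α=1/3: [213/4, 13795/192, 479/12]
L6 α=1/2: [1093/8, 39331/384, 1115/24]
L7 α=1/3: [375/4, 42403/576, 3887/36]
= [94, 74, 108]


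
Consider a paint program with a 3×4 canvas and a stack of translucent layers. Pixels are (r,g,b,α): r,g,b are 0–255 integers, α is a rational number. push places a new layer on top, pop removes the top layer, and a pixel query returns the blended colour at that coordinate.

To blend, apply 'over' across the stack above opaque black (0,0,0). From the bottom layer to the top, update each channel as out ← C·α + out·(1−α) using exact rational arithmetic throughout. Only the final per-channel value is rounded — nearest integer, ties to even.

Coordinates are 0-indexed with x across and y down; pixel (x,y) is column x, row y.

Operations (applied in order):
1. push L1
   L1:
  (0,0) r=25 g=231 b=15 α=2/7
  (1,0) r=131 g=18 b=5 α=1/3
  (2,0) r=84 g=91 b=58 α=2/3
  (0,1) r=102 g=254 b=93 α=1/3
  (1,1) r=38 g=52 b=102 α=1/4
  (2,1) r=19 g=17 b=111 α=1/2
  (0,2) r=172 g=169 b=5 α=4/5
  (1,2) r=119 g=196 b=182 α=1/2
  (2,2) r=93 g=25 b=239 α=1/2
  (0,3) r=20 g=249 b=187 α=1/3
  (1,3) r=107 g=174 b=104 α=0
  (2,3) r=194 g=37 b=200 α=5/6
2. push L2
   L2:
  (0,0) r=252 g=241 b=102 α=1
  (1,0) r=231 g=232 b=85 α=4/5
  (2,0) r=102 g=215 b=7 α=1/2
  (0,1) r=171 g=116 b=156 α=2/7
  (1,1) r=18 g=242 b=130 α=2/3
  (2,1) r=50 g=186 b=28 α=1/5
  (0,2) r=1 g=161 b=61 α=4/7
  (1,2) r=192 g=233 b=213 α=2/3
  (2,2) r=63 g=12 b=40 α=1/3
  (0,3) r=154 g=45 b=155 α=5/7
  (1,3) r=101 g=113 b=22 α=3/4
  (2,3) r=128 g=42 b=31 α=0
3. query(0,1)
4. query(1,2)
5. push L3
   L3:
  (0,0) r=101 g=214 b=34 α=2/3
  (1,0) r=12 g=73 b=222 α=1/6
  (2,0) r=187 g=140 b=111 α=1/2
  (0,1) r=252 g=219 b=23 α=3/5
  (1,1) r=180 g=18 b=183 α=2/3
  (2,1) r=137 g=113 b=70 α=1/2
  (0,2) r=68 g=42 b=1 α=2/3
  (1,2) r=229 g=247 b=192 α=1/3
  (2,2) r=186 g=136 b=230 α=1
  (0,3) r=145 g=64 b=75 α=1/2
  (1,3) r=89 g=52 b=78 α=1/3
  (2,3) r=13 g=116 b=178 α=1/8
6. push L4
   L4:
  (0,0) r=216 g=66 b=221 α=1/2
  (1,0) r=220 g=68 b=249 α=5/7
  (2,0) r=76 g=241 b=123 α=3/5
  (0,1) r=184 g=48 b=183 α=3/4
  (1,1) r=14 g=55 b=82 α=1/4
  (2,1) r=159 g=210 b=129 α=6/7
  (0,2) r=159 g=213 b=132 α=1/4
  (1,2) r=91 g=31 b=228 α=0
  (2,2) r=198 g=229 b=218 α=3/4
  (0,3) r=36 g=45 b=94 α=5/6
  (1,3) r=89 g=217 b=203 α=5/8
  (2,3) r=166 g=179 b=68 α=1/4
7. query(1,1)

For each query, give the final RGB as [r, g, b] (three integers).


at x=0,y=1 over L1,L2:
after L1 α=1/3: [34, 254/3, 31]
after L2 α=2/7: [512/7, 1966/21, 467/7]
= [73, 94, 67]

(1,2) stack=L1,L2; from [0,0,0]:
+L1 (α=1/2) → [119/2, 98, 91]
+L2 (α=2/3) → [887/6, 188, 517/3]
→ [148, 188, 172]

query (1,1) [L1,L2,L3,L4] — begin 0,0,0
+L1 (α=1/4) → [19/2, 13, 51/2]
+L2 (α=2/3) → [91/6, 497/3, 571/6]
+L3 (α=2/3) → [2251/18, 605/9, 2767/18]
+L4 (α=1/4) → [2335/24, 385/6, 3259/24]
= [97, 64, 136]


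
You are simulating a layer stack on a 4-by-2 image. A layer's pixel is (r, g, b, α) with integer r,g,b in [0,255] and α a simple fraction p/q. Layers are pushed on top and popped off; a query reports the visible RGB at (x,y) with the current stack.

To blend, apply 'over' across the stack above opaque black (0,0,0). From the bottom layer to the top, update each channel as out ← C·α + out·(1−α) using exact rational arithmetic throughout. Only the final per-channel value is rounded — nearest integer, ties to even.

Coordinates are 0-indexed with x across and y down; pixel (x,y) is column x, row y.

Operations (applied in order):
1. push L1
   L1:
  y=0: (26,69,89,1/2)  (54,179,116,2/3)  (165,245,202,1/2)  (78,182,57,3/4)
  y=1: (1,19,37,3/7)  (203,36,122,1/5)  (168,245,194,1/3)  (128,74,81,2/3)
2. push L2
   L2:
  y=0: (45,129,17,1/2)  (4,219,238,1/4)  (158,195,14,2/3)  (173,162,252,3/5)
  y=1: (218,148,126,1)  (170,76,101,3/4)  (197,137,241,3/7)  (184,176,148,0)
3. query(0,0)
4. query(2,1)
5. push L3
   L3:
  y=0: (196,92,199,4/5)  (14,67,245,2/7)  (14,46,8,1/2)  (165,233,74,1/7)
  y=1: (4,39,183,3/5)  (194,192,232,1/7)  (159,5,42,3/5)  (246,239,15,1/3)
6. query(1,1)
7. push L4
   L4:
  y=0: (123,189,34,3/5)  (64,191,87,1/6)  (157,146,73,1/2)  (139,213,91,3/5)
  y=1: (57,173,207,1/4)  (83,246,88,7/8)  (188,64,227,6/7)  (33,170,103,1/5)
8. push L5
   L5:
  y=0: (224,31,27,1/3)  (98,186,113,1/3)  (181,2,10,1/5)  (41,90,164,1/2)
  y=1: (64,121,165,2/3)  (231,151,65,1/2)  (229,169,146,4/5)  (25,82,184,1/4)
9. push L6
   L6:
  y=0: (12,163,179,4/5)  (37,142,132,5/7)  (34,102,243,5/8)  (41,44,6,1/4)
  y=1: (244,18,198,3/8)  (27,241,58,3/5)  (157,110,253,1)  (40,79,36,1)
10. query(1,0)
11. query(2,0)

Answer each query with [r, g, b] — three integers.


query (0,0) [L1,L2] — begin 0,0,0
L1 α=1/2: [13, 69/2, 89/2]
L2 α=1/2: [29, 327/4, 123/4]
rounded: [29, 82, 31]

(2,1) stack=L1,L2; from [0,0,0]:
+L1 (α=1/3) → [56, 245/3, 194/3]
+L2 (α=3/7) → [815/7, 2213/21, 2945/21]
→ [116, 105, 140]

(1,1) stack=L1,L2,L3; from [0,0,0]:
L1 α=1/5: [203/5, 36/5, 122/5]
L2 α=3/4: [2753/20, 294/5, 1637/20]
L3 α=1/7: [1457/10, 2724/35, 1033/10]
= [146, 78, 103]

(1,0) stack=L1,L2,L3,L4,L5,L6; from [0,0,0]:
L1 α=2/3: [36, 358/3, 232/3]
L2 α=1/4: [28, 577/4, 235/2]
L3 α=2/7: [24, 3421/28, 2155/14]
L4 α=1/6: [92/3, 22453/168, 11993/84]
L5 α=1/3: [478/9, 38077/252, 16739/126]
L6 α=5/7: [2621/63, 127537/882, 58319/441]
rounded: [42, 145, 132]

at x=2,y=0 over L1,L2,L3,L4,L5,L6:
after L1 α=1/2: [165/2, 245/2, 101]
after L2 α=2/3: [797/6, 1025/6, 43]
after L3 α=1/2: [881/12, 1301/12, 51/2]
after L4 α=1/2: [2765/24, 3053/24, 197/4]
after L5 α=1/5: [3851/30, 613/6, 207/5]
after L6 α=5/8: [5551/80, 1633/16, 837/5]
rounded: [69, 102, 167]


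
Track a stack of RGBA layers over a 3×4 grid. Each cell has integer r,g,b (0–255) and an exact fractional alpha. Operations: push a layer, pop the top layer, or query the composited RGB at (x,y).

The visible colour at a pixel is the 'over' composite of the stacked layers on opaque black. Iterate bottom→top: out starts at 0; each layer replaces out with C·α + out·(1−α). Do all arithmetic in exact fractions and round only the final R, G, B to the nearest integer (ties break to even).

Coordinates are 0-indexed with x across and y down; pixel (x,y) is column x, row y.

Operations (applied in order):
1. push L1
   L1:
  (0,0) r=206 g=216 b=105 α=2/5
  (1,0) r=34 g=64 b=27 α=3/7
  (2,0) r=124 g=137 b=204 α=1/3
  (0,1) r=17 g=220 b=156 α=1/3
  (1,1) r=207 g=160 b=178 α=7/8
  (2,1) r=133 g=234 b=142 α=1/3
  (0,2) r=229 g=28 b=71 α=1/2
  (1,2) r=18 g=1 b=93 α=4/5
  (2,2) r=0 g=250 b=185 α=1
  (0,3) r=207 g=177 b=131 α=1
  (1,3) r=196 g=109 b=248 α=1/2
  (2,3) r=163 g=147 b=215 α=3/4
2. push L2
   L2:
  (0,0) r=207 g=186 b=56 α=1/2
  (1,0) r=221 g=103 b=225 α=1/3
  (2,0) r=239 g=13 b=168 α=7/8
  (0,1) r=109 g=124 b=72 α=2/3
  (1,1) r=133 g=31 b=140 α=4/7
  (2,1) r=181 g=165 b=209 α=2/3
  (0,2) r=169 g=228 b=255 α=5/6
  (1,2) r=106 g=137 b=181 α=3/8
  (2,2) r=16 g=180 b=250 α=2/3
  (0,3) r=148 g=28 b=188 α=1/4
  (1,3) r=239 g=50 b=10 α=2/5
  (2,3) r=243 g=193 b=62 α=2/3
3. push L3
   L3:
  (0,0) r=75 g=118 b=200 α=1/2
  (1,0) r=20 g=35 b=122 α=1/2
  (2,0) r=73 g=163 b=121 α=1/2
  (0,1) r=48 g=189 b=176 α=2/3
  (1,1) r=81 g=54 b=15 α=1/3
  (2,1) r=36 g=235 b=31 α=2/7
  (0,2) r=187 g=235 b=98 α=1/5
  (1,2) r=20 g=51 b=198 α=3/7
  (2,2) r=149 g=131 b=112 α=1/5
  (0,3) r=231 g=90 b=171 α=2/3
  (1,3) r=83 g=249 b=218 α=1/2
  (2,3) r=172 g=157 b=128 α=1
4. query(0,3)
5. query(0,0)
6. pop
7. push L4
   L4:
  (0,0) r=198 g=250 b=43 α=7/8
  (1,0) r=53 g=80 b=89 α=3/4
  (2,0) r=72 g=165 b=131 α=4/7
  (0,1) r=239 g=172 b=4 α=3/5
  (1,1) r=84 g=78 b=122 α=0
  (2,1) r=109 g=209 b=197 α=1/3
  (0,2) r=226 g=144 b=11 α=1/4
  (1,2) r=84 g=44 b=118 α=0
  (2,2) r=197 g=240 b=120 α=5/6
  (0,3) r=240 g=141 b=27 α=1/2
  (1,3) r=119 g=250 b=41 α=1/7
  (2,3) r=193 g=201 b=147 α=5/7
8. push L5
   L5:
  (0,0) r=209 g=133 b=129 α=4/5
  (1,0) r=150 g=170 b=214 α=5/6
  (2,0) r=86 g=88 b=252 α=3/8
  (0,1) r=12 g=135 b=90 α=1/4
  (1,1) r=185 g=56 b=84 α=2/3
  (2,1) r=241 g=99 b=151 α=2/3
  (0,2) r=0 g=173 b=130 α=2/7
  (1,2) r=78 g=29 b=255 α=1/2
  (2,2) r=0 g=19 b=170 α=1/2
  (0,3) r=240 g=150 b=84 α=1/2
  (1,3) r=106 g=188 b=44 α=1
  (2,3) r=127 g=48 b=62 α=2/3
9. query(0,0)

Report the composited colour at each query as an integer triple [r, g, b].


at x=0,y=3 over L1,L2,L3:
+L1 (α=1) → [207, 177, 131]
+L2 (α=1/4) → [769/4, 559/4, 581/4]
+L3 (α=2/3) → [2617/12, 1279/12, 1949/12]
→ [218, 107, 162]

(0,0) stack=L1,L2,L3; from [0,0,0]:
L1 α=2/5: [412/5, 432/5, 42]
L2 α=1/2: [1447/10, 681/5, 49]
L3 α=1/2: [2197/20, 1271/10, 249/2]
= [110, 127, 124]

query (0,0) [L1,L2,L4,L5] — begin 0,0,0
L1 α=2/5: [412/5, 432/5, 42]
L2 α=1/2: [1447/10, 681/5, 49]
L4 α=7/8: [15307/80, 9431/40, 175/4]
L5 α=4/5: [82187/400, 30711/200, 2239/20]
→ [205, 154, 112]


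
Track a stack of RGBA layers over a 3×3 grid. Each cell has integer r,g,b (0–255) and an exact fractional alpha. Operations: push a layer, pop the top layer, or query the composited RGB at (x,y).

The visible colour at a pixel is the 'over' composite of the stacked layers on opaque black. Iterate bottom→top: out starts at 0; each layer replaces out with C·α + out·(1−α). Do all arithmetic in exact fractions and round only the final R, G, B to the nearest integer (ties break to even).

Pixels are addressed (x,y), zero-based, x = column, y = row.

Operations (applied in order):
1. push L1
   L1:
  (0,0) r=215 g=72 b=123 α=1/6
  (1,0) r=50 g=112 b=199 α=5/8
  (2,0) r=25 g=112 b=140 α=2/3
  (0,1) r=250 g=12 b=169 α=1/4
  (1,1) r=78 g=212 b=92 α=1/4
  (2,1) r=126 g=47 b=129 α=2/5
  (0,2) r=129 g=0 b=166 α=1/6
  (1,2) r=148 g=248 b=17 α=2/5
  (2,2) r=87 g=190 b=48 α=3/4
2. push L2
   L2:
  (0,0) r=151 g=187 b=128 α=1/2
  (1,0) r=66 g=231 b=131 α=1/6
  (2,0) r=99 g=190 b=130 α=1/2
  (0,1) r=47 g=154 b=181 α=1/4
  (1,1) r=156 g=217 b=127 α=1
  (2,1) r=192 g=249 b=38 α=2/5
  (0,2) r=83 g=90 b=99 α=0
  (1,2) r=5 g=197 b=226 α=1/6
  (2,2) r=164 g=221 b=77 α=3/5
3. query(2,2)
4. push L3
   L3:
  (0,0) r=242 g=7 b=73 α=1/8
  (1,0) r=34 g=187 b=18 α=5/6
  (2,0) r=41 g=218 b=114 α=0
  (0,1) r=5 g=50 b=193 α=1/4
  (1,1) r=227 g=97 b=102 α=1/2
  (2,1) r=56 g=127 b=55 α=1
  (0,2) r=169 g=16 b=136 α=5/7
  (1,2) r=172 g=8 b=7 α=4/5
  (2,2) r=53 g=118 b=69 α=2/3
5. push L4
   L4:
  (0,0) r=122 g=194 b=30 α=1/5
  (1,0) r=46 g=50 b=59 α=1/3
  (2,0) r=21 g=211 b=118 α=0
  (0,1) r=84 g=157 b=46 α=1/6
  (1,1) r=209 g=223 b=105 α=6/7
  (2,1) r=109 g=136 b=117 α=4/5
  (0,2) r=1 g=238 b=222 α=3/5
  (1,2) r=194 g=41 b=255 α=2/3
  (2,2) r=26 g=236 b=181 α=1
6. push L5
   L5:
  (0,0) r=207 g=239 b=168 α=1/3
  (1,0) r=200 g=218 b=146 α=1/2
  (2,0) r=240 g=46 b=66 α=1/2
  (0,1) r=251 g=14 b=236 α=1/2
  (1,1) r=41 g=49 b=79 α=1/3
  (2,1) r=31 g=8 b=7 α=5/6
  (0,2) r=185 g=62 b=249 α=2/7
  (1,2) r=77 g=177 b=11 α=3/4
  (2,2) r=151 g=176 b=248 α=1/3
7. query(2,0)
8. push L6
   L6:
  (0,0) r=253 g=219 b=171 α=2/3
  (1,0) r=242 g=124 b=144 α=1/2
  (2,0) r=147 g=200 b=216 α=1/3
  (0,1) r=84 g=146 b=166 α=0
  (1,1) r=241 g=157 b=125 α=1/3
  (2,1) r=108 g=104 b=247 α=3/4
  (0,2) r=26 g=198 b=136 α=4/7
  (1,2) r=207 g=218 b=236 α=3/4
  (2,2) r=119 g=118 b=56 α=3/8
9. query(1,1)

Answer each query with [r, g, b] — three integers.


(2,2) stack=L1,L2; from [0,0,0]:
+L1 (α=3/4) → [261/4, 285/2, 36]
+L2 (α=3/5) → [249/2, 948/5, 303/5]
= [124, 190, 61]

query (2,0) [L1,L2,L3,L4,L5] — begin 0,0,0
L1 α=2/3: [50/3, 224/3, 280/3]
L2 α=1/2: [347/6, 397/3, 335/3]
L3 α=0: [347/6, 397/3, 335/3]
L4 α=0: [347/6, 397/3, 335/3]
L5 α=1/2: [1787/12, 535/6, 533/6]
= [149, 89, 89]

query (1,1) [L1,L2,L3,L4,L5,L6] — begin 0,0,0
+L1 (α=1/4) → [39/2, 53, 23]
+L2 (α=1) → [156, 217, 127]
+L3 (α=1/2) → [383/2, 157, 229/2]
+L4 (α=6/7) → [413/2, 1495/7, 1489/14]
+L5 (α=1/3) → [454/3, 1111/7, 2042/21]
+L6 (α=1/3) → [1631/9, 1107/7, 6709/63]
→ [181, 158, 106]


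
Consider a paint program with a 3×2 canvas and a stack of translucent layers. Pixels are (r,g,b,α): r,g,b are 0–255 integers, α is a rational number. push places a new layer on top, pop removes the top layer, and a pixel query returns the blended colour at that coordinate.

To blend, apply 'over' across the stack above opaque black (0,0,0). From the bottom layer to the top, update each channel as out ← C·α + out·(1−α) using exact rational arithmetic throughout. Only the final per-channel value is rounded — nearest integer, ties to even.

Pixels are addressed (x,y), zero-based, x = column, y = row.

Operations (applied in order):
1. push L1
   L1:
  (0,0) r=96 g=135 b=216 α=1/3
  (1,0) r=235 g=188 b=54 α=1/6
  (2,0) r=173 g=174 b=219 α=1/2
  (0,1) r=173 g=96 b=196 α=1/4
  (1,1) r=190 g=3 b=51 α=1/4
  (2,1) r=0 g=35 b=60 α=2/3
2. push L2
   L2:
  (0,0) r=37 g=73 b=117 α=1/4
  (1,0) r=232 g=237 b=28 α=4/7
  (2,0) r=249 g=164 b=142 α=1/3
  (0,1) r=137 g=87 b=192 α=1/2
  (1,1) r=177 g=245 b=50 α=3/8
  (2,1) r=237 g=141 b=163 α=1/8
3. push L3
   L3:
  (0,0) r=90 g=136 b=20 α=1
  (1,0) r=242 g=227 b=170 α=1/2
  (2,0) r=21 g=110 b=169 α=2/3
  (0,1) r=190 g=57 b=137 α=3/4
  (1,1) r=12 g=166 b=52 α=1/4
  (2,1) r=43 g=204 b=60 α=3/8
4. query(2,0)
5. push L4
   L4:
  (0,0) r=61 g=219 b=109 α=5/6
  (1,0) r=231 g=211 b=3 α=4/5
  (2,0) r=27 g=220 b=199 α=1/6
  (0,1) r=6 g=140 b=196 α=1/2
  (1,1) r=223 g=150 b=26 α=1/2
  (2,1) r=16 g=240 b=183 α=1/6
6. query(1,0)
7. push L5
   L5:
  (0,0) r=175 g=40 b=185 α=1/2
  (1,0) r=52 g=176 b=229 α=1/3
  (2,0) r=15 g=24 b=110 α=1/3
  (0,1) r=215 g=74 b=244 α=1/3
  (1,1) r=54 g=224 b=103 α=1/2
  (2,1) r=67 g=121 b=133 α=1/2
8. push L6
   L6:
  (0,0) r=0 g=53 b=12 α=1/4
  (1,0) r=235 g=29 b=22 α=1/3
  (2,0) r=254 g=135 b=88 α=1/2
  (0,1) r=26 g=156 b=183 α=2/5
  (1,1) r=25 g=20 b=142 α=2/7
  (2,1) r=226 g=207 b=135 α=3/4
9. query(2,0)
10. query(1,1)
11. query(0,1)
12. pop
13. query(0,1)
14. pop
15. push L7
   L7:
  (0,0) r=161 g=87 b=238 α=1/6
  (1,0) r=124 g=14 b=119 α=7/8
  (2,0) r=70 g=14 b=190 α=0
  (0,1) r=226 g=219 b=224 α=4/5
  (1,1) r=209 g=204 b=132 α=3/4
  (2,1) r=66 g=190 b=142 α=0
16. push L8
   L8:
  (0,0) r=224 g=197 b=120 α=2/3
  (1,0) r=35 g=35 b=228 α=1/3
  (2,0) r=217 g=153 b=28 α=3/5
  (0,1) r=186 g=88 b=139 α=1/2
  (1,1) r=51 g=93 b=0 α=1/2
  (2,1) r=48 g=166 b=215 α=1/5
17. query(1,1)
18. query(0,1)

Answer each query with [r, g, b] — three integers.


query (2,0) [L1,L2,L3] — begin 0,0,0
after L1 α=1/2: [173/2, 87, 219/2]
after L2 α=1/3: [422/3, 338/3, 361/3]
after L3 α=2/3: [548/9, 998/9, 1375/9]
→ [61, 111, 153]

(1,0) stack=L1,L2,L3,L4; from [0,0,0]:
+L1 (α=1/6) → [235/6, 94/3, 9]
+L2 (α=4/7) → [2091/14, 1042/7, 139/7]
+L3 (α=1/2) → [5479/28, 2631/14, 1329/14]
+L4 (α=4/5) → [31351/140, 14447/70, 1497/70]
→ [224, 206, 21]

query (2,0) [L1,L2,L3,L4,L5,L6] — begin 0,0,0
L1 α=1/2: [173/2, 87, 219/2]
L2 α=1/3: [422/3, 338/3, 361/3]
L3 α=2/3: [548/9, 998/9, 1375/9]
L4 α=1/6: [2983/54, 3485/27, 4333/27]
L5 α=1/3: [3388/81, 7618/81, 11636/81]
L6 α=1/2: [11981/81, 18553/162, 9382/81]
→ [148, 115, 116]

query (1,1) [L1,L2,L3,L4,L5,L6] — begin 0,0,0
L1 α=1/4: [95/2, 3/4, 51/4]
L2 α=3/8: [1537/16, 2955/32, 855/32]
L3 α=1/4: [4803/64, 14177/128, 4229/128]
L4 α=1/2: [19075/128, 33377/256, 7557/256]
L5 α=1/2: [25987/256, 90721/512, 33925/512]
L6 α=2/7: [142735/1792, 474085/3584, 315033/3584]
→ [80, 132, 88]

(0,1) stack=L1,L2,L3,L4,L5,L6; from [0,0,0]:
after L1 α=1/4: [173/4, 24, 49]
after L2 α=1/2: [721/8, 111/2, 241/2]
after L3 α=3/4: [5281/32, 453/8, 1063/8]
after L4 α=1/2: [5473/64, 1573/16, 2631/16]
after L5 α=1/3: [12353/96, 2165/24, 4583/24]
after L6 α=2/5: [14017/160, 4661/40, 7511/40]
= [88, 117, 188]

at x=0,y=1 over L1,L2,L3,L4,L5:
after L1 α=1/4: [173/4, 24, 49]
after L2 α=1/2: [721/8, 111/2, 241/2]
after L3 α=3/4: [5281/32, 453/8, 1063/8]
after L4 α=1/2: [5473/64, 1573/16, 2631/16]
after L5 α=1/3: [12353/96, 2165/24, 4583/24]
→ [129, 90, 191]

(1,1) stack=L1,L2,L3,L4,L7,L8; from [0,0,0]:
L1 α=1/4: [95/2, 3/4, 51/4]
L2 α=3/8: [1537/16, 2955/32, 855/32]
L3 α=1/4: [4803/64, 14177/128, 4229/128]
L4 α=1/2: [19075/128, 33377/256, 7557/256]
L7 α=3/4: [99331/512, 190049/1024, 108933/1024]
L8 α=1/2: [125443/1024, 285281/2048, 108933/2048]
→ [123, 139, 53]

query (0,1) [L1,L2,L3,L4,L7,L8] — begin 0,0,0
after L1 α=1/4: [173/4, 24, 49]
after L2 α=1/2: [721/8, 111/2, 241/2]
after L3 α=3/4: [5281/32, 453/8, 1063/8]
after L4 α=1/2: [5473/64, 1573/16, 2631/16]
after L7 α=4/5: [63329/320, 15589/80, 16967/80]
after L8 α=1/2: [122849/640, 22629/160, 28087/160]
= [192, 141, 176]
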